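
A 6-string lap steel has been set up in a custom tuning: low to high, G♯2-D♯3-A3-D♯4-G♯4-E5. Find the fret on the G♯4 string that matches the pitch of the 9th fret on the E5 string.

17

Fret 9 on E5 is MIDI 76 + 9 = 85 (C♯6). On the G♯4 string (open MIDI 68), that pitch is 85 − 68 = fret 17.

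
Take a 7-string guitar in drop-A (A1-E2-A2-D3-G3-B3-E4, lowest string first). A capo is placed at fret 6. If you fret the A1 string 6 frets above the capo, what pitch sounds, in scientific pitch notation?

The capo raises the open A1 by 6 semitones to D#2; fretting 6 more gives A1 + 6 + 6 = A1 + 12 semitones = A2.

A2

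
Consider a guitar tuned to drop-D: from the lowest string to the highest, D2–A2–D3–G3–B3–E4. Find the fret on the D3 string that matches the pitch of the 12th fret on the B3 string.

21

B3 at fret 12 is B3 + 12 semitones = B4.
The open D3 string is 9 semitones below the open B3, so the same pitch on the D3 string lies at fret 12 + 9 = 21.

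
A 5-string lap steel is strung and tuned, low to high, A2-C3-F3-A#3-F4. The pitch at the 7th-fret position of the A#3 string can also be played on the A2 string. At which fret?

20

Fret 7 on A#3 is MIDI 58 + 7 = 65 (F4). On the A2 string (open MIDI 45), that pitch is 65 − 45 = fret 20.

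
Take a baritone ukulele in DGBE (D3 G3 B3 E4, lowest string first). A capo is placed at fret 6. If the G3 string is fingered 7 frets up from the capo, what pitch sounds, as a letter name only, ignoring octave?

The capo raises the open G3 by 6 semitones to C♯4; fretting 7 more gives G3 + 6 + 7 = G3 + 13 semitones, landing on G♯.
(Also written A♭.)

G♯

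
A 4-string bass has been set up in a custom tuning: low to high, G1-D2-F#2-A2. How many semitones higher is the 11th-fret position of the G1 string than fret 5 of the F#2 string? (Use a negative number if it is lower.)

G1 at fret 11 → F#2 (MIDI 42); F#2 at fret 5 → B2 (MIDI 47).
42 − 47 = -5, so the two pitches are 5 semitones apart.

-5 semitones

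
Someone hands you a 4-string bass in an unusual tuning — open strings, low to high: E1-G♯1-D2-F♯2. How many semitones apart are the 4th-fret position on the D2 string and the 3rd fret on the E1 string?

D2 at fret 4 → F♯2 (MIDI 42); E1 at fret 3 → G1 (MIDI 31).
42 − 31 = 11, so the two pitches are 11 semitones apart, with F♯2 the higher.

11 semitones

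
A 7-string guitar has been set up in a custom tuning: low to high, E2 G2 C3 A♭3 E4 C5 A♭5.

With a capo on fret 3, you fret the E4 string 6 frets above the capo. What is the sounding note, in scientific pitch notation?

The capo raises the open E4 by 3 semitones to G4; fretting 6 more gives E4 + 3 + 6 = E4 + 9 semitones = D♭5.
(Also written C♯.)

D♭5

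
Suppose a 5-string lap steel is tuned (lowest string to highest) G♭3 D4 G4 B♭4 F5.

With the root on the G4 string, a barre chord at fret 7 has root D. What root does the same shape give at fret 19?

D

Moving from fret 7 to fret 19 shifts the root by 12 semitones.
D up 12 semitones is D.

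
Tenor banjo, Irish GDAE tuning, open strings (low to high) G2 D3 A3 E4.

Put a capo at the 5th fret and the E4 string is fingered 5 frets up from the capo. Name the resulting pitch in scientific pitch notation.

D5

The capo raises the open E4 by 5 semitones to A4; fretting 5 more gives E4 + 5 + 5 = E4 + 10 semitones = D5.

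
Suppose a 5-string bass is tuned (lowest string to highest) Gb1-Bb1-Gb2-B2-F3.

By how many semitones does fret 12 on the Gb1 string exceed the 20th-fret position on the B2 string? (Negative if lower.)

Gb1 at fret 12 → Gb2 (MIDI 42); B2 at fret 20 → G4 (MIDI 67).
42 − 67 = -25, so the two pitches are 25 semitones apart.

-25 semitones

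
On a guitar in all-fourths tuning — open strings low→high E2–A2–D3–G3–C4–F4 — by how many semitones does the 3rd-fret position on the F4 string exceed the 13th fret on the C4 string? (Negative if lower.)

-5 semitones

F4 at fret 3 → G#4 (MIDI 68); C4 at fret 13 → C#5 (MIDI 73).
68 − 73 = -5, so the two pitches are 5 semitones apart.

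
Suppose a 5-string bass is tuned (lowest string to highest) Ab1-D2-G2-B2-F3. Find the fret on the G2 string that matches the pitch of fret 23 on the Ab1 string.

12

Ab1 at fret 23 is Ab1 + 23 semitones = G3.
The open G2 string is 11 semitones above the open Ab1, so the same pitch on the G2 string lies at fret 23 − 11 = 12.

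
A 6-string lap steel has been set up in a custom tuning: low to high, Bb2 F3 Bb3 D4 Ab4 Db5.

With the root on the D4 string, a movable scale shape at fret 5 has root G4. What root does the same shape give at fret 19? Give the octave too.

A5

Moving from fret 5 to fret 19 shifts the root by 14 semitones.
G4 up 14 semitones is A5.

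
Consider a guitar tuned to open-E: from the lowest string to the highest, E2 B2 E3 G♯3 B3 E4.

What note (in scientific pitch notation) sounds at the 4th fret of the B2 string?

Each fret is one semitone, so B2 + 4 = D♯3.

D♯3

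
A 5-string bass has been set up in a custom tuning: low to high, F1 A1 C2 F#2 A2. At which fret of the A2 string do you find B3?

B3 is 14 semitones above the open A2 (A–A#–B–C–…–A–A#–B), so it sits at fret 14.

14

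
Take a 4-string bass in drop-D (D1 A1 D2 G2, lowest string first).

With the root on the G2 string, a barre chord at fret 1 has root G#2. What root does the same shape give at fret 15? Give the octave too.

Moving from fret 1 to fret 15 shifts the root by 14 semitones.
G#2 up 14 semitones is A#3.

A#3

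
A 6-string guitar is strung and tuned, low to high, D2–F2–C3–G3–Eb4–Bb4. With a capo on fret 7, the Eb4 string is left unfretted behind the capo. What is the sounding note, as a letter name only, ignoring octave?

Bb

The capo raises the open Eb4 by 7 semitones to Bb4; fretting 0 more gives Eb4 + 7 + 0 = Eb4 + 7 semitones, landing on Bb.
(Also written A#.)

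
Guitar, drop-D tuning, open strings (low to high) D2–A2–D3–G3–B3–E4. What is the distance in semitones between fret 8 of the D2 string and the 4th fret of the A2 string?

3 semitones

D2 at fret 8 → A♯2 (MIDI 46); A2 at fret 4 → C♯3 (MIDI 49).
46 − 49 = -3, so the two pitches are 3 semitones apart, with C♯3 the higher.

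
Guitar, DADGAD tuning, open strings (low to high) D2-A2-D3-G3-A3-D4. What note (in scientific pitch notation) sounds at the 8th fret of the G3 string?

D#4

Each fret is one semitone, so G3 + 8 = D#4.
(Equivalently spelled Eb4.)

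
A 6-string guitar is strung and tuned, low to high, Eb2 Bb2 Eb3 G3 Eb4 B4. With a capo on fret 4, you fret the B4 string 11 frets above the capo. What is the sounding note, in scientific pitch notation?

D6

The capo raises the open B4 by 4 semitones to Eb5; fretting 11 more gives B4 + 4 + 11 = B4 + 15 semitones = D6.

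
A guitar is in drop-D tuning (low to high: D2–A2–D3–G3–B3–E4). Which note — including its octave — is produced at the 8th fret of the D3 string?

A#3

D3 is MIDI 50. Adding 8 gives 58, which is A#3.
(Equivalently spelled Bb3.)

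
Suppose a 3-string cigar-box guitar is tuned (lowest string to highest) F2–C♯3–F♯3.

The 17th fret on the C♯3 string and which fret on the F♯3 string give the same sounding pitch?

C♯3 at fret 17 is C♯3 + 17 semitones = F♯4.
The open F♯3 string is 5 semitones above the open C♯3, so the same pitch on the F♯3 string lies at fret 17 − 5 = 12.

12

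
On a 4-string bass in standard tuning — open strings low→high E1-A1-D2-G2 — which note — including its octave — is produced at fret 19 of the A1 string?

E3

A1 is MIDI 33. Adding 19 gives 52, which is E3.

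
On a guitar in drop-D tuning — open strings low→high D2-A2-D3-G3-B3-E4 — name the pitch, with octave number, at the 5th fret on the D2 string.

The open D2 string plus 5 semitones: D–D#–E–F–F#–G.
No B→C boundary is crossed, so the octave stays at 2.

G2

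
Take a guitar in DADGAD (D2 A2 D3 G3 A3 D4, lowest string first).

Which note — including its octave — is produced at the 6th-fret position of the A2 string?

Each fret is one semitone, so A2 + 6 = D♯3.
(Equivalently spelled E♭3.)

D♯3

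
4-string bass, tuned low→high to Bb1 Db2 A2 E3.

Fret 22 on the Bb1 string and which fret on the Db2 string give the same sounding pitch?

19

Fret 22 on Bb1 is MIDI 34 + 22 = 56 (Ab3). On the Db2 string (open MIDI 37), that pitch is 56 − 37 = fret 19.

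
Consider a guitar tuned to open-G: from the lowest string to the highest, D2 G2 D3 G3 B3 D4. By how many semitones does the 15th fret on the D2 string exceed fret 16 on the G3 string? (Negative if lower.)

D2 at fret 15 → F3 (MIDI 53); G3 at fret 16 → B4 (MIDI 71).
53 − 71 = -18, so the two pitches are 18 semitones apart.

-18 semitones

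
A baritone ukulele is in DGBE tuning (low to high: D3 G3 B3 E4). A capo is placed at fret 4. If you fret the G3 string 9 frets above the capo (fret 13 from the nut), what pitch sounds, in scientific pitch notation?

G#4

The capo raises the open G3 by 4 semitones to B3; fretting 9 more gives G3 + 4 + 9 = G3 + 13 semitones = G#4.
(Also written Ab.)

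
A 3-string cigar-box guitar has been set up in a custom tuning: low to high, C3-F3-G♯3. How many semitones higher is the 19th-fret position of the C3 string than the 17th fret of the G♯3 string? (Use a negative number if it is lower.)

-6 semitones

C3 at fret 19 → G4 (MIDI 67); G♯3 at fret 17 → C♯5 (MIDI 73).
67 − 73 = -6, so the two pitches are 6 semitones apart.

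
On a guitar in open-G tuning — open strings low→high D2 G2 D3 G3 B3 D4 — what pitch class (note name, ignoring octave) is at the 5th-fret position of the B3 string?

The open B3 string plus 5 semitones: B–C–C#–D–D#–E.

E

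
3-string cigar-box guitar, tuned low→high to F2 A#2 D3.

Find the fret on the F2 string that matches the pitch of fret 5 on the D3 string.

D3 at fret 5 is D3 + 5 semitones = G3.
The open F2 string is 9 semitones below the open D3, so the same pitch on the F2 string lies at fret 5 + 9 = 14.

14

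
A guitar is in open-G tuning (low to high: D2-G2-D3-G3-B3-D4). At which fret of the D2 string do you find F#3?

F#3 is 16 semitones above the open D2 (D–D#–E–F–…–E–F–F#), so it sits at fret 16.

16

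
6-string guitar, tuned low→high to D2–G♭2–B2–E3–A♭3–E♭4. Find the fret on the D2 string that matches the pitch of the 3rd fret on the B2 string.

B2 at fret 3 is B2 + 3 semitones = D3.
The open D2 string is 9 semitones below the open B2, so the same pitch on the D2 string lies at fret 3 + 9 = 12.

12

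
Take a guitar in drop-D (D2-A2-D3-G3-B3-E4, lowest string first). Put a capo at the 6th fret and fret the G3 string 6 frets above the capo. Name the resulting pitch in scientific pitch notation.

The capo raises the open G3 by 6 semitones to C♯4; fretting 6 more gives G3 + 6 + 6 = G3 + 12 semitones = G4.

G4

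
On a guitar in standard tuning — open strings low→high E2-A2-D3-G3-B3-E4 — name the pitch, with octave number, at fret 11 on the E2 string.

D#3

The open E2 string plus 11 semitones: E–F–F#–G–…–C#–D–D#.
The walk passes from B into C once, so the octave number goes from 2 to 3.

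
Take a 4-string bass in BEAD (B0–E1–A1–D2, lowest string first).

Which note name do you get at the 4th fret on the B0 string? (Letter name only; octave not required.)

B0 is MIDI 23. Adding 4 gives 27; 27 mod 12 = 3, i.e. D♯.
(Equivalently spelled E♭.)

D♯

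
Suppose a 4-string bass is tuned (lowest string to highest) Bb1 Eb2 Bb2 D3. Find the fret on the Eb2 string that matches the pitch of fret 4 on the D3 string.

D3 at fret 4 is D3 + 4 semitones = Gb3.
The open Eb2 string is 11 semitones below the open D3, so the same pitch on the Eb2 string lies at fret 4 + 11 = 15.

15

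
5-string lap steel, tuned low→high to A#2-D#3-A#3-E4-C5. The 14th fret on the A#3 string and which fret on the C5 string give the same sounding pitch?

A#3 at fret 14 is A#3 + 14 semitones = C5.
The open C5 string is 14 semitones above the open A#3, so the same pitch on the C5 string lies at fret 14 − 14 = 0.

0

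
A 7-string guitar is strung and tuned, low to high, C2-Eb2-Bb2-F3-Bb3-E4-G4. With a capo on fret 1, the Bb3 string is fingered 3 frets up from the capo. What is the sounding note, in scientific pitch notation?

The capo raises the open Bb3 by 1 semitone to B3; fretting 3 more gives Bb3 + 1 + 3 = Bb3 + 4 semitones = D4.

D4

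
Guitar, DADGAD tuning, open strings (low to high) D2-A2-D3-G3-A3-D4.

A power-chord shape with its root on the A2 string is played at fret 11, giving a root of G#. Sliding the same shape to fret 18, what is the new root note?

D#

Moving from fret 11 to fret 18 shifts the root by 7 semitones.
G# up 7 semitones is D#.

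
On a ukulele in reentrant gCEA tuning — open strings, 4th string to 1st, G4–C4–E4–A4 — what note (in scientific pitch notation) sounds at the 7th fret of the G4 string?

Each fret is one semitone, so G4 + 7 = D5.

D5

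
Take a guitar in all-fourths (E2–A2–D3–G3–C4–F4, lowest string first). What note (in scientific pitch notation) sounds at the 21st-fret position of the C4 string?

Each fret is one semitone, so C4 + 21 = A5.

A5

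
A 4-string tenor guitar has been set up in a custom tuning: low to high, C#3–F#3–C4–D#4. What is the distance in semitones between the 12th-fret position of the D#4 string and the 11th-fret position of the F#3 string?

10 semitones

D#4 at fret 12 → D#5 (MIDI 75); F#3 at fret 11 → F4 (MIDI 65).
75 − 65 = 10, so the two pitches are 10 semitones apart, with D#5 the higher.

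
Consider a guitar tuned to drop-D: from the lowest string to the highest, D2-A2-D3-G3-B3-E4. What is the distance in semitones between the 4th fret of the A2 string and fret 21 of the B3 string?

A2 at fret 4 → C#3 (MIDI 49); B3 at fret 21 → G#5 (MIDI 80).
49 − 80 = -31, so the two pitches are 31 semitones apart, with G#5 the higher.

31 semitones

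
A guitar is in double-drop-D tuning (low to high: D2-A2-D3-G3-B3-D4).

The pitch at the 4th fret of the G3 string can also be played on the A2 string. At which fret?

14

G3 at fret 4 is G3 + 4 semitones = B3.
The open A2 string is 10 semitones below the open G3, so the same pitch on the A2 string lies at fret 4 + 10 = 14.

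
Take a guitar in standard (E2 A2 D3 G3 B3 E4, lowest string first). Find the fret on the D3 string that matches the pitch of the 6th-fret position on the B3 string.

Fret 6 on B3 is MIDI 59 + 6 = 65 (F4). On the D3 string (open MIDI 50), that pitch is 65 − 50 = fret 15.

15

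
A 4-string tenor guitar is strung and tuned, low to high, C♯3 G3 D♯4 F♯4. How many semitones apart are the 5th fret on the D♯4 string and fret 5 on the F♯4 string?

D♯4 at fret 5 → G♯4 (MIDI 68); F♯4 at fret 5 → B4 (MIDI 71).
68 − 71 = -3, so the two pitches are 3 semitones apart, with B4 the higher.

3 semitones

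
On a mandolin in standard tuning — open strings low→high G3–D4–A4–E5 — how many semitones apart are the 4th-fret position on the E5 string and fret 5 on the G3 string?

E5 at fret 4 → G♯5 (MIDI 80); G3 at fret 5 → C4 (MIDI 60).
80 − 60 = 20, so the two pitches are 20 semitones apart, with G♯5 the higher.

20 semitones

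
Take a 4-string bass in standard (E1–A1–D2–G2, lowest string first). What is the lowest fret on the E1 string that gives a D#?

11

From E1, count semitones up the chromatic scale until reaching D#: E–F–F#–G–…–C#–D–D# — 11 steps.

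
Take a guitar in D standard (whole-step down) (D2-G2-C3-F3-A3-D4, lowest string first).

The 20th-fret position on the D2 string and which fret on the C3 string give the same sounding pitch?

10

Fret 20 on D2 is MIDI 38 + 20 = 58 (A#3). On the C3 string (open MIDI 48), that pitch is 58 − 48 = fret 10.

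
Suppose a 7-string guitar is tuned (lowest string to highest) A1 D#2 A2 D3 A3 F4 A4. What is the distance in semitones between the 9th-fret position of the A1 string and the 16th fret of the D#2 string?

A1 at fret 9 → F#2 (MIDI 42); D#2 at fret 16 → G3 (MIDI 55).
42 − 55 = -13, so the two pitches are 13 semitones apart, with G3 the higher.

13 semitones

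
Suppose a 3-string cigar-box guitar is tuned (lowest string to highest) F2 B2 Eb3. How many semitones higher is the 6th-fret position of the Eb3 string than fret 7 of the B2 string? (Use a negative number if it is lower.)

Eb3 at fret 6 → A3 (MIDI 57); B2 at fret 7 → Gb3 (MIDI 54).
57 − 54 = 3, so the two pitches are 3 semitones apart.

3 semitones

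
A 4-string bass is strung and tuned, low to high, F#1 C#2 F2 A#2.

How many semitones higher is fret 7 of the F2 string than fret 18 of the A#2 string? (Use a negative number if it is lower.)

-16 semitones

F2 at fret 7 → C3 (MIDI 48); A#2 at fret 18 → E4 (MIDI 64).
48 − 64 = -16, so the two pitches are 16 semitones apart.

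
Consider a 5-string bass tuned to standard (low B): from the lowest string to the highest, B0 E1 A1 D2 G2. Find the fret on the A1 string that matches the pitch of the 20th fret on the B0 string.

Fret 20 on B0 is MIDI 23 + 20 = 43 (G2). On the A1 string (open MIDI 33), that pitch is 43 − 33 = fret 10.

10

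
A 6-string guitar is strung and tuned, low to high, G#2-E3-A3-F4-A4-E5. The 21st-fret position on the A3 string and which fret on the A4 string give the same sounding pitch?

A3 at fret 21 is A3 + 21 semitones = F#5.
The open A4 string is 12 semitones above the open A3, so the same pitch on the A4 string lies at fret 21 − 12 = 9.

9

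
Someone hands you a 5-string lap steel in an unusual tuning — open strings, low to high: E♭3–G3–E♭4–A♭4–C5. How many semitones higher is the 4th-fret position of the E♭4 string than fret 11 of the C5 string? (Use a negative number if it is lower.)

E♭4 at fret 4 → G4 (MIDI 67); C5 at fret 11 → B5 (MIDI 83).
67 − 83 = -16, so the two pitches are 16 semitones apart.

-16 semitones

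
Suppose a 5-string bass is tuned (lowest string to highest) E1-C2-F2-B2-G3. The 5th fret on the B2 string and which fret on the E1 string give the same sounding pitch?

24

B2 at fret 5 is B2 + 5 semitones = E3.
The open E1 string is 19 semitones below the open B2, so the same pitch on the E1 string lies at fret 5 + 19 = 24.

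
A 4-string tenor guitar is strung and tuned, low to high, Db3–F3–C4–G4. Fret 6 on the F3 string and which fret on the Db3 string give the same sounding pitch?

F3 at fret 6 is F3 + 6 semitones = B3.
The open Db3 string is 4 semitones below the open F3, so the same pitch on the Db3 string lies at fret 6 + 4 = 10.

10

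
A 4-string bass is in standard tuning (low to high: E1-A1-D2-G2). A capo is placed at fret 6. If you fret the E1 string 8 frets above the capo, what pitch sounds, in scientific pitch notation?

F♯2

The capo raises the open E1 by 6 semitones to A♯1; fretting 8 more gives E1 + 6 + 8 = E1 + 14 semitones = F♯2.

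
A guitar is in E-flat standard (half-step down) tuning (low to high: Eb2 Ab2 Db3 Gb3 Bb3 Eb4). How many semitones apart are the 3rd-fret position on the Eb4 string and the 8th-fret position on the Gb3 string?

Eb4 at fret 3 → Gb4 (MIDI 66); Gb3 at fret 8 → D4 (MIDI 62).
66 − 62 = 4, so the two pitches are 4 semitones apart, with Gb4 the higher.

4 semitones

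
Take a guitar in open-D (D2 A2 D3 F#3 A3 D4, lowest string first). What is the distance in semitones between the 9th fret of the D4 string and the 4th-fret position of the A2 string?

D4 at fret 9 → B4 (MIDI 71); A2 at fret 4 → C#3 (MIDI 49).
71 − 49 = 22, so the two pitches are 22 semitones apart, with B4 the higher.

22 semitones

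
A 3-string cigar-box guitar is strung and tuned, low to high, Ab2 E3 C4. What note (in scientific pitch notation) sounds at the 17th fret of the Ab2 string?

Db4

Each fret is one semitone, so Ab2 + 17 = Db4.
(Equivalently spelled C#4.)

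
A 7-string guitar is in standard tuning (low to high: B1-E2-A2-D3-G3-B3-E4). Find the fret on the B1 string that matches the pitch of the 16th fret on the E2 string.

E2 at fret 16 is E2 + 16 semitones = G#3.
The open B1 string is 5 semitones below the open E2, so the same pitch on the B1 string lies at fret 16 + 5 = 21.

21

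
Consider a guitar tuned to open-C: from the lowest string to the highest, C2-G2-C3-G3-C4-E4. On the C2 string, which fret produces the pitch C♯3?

13

C♯3 is 13 semitones above the open C2 (C–C#–D–D#–…–B–C–C#), so it sits at fret 13.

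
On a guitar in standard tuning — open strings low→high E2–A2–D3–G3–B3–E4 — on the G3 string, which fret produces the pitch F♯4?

11

F♯4 is 11 semitones above the open G3 (G–G#–A–A#–…–E–F–F#), so it sits at fret 11.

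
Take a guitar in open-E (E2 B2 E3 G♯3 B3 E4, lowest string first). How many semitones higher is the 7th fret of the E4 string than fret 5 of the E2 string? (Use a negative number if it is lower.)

E4 at fret 7 → B4 (MIDI 71); E2 at fret 5 → A2 (MIDI 45).
71 − 45 = 26, so the two pitches are 26 semitones apart.

26 semitones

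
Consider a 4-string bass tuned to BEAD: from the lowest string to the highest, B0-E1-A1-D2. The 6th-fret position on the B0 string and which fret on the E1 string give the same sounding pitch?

B0 at fret 6 is B0 + 6 semitones = F1.
The open E1 string is 5 semitones above the open B0, so the same pitch on the E1 string lies at fret 6 − 5 = 1.

1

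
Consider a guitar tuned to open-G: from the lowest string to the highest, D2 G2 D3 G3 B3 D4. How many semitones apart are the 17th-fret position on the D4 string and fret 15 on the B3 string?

D4 at fret 17 → G5 (MIDI 79); B3 at fret 15 → D5 (MIDI 74).
79 − 74 = 5, so the two pitches are 5 semitones apart, with G5 the higher.

5 semitones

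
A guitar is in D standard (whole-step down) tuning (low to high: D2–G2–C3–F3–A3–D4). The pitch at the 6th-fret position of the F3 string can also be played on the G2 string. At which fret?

F3 at fret 6 is F3 + 6 semitones = B3.
The open G2 string is 10 semitones below the open F3, so the same pitch on the G2 string lies at fret 6 + 10 = 16.

16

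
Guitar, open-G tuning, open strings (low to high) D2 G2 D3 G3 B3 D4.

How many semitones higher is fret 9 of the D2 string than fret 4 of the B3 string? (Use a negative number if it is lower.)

-16 semitones

D2 at fret 9 → B2 (MIDI 47); B3 at fret 4 → D#4 (MIDI 63).
47 − 63 = -16, so the two pitches are 16 semitones apart.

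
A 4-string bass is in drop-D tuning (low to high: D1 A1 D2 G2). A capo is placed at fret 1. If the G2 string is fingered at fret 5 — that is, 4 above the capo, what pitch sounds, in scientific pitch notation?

C3

The capo raises the open G2 by 1 semitone to G#2; fretting 4 more gives G2 + 1 + 4 = G2 + 5 semitones = C3.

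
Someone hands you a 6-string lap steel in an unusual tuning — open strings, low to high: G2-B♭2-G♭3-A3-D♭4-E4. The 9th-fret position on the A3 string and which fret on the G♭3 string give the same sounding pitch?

Fret 9 on A3 is MIDI 57 + 9 = 66 (G♭4). On the G♭3 string (open MIDI 54), that pitch is 66 − 54 = fret 12.

12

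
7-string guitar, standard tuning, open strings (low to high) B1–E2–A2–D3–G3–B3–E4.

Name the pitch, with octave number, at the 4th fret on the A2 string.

A2 is MIDI 45. Adding 4 gives 49, which is C♯3.
(Equivalently spelled D♭3.)

C♯3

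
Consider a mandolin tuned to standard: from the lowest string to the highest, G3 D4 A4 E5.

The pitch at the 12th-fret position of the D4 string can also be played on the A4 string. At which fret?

Fret 12 on D4 is MIDI 62 + 12 = 74 (D5). On the A4 string (open MIDI 69), that pitch is 74 − 69 = fret 5.

5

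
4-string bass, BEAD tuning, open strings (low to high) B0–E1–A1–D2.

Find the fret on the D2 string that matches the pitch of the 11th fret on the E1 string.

E1 at fret 11 is E1 + 11 semitones = D#2.
The open D2 string is 10 semitones above the open E1, so the same pitch on the D2 string lies at fret 11 − 10 = 1.

1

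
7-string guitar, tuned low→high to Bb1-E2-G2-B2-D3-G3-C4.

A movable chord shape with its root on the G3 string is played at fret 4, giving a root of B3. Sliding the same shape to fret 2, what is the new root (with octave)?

A3

Moving from fret 4 to fret 2 shifts the root by -2 semitones.
B3 down 2 semitones is A3.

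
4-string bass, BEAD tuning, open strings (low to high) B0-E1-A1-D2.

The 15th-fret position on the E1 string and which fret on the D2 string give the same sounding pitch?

E1 at fret 15 is E1 + 15 semitones = G2.
The open D2 string is 10 semitones above the open E1, so the same pitch on the D2 string lies at fret 15 − 10 = 5.

5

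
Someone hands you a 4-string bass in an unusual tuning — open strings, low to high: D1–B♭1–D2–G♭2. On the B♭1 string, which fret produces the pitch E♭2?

5

E♭2 is 5 semitones above the open B♭1 (Bb–B–C–Db–D–Eb), so it sits at fret 5.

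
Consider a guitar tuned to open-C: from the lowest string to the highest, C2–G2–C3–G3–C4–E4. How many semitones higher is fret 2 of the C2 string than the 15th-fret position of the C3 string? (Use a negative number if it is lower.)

-25 semitones

C2 at fret 2 → D2 (MIDI 38); C3 at fret 15 → D#4 (MIDI 63).
38 − 63 = -25, so the two pitches are 25 semitones apart.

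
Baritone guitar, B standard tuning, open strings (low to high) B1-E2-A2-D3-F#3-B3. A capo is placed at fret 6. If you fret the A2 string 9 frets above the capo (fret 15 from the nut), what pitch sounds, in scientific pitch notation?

C4

The capo raises the open A2 by 6 semitones to D#3; fretting 9 more gives A2 + 6 + 9 = A2 + 15 semitones = C4.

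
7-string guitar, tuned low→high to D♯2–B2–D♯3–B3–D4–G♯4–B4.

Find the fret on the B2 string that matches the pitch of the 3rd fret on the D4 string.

18

Fret 3 on D4 is MIDI 62 + 3 = 65 (F4). On the B2 string (open MIDI 47), that pitch is 65 − 47 = fret 18.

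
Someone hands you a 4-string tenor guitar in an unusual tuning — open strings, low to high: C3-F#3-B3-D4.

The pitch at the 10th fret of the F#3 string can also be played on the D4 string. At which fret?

Fret 10 on F#3 is MIDI 54 + 10 = 64 (E4). On the D4 string (open MIDI 62), that pitch is 64 − 62 = fret 2.

2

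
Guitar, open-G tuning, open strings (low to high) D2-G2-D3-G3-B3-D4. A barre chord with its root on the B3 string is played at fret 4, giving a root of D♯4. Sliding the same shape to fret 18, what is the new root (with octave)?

F5

Moving from fret 4 to fret 18 shifts the root by 14 semitones.
D♯4 up 14 semitones is F5.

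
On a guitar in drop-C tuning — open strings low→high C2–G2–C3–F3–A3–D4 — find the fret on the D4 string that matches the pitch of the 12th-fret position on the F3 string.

F3 at fret 12 is F3 + 12 semitones = F4.
The open D4 string is 9 semitones above the open F3, so the same pitch on the D4 string lies at fret 12 − 9 = 3.

3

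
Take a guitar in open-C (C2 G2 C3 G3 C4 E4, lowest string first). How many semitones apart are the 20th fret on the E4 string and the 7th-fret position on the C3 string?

E4 at fret 20 → C6 (MIDI 84); C3 at fret 7 → G3 (MIDI 55).
84 − 55 = 29, so the two pitches are 29 semitones apart, with C6 the higher.

29 semitones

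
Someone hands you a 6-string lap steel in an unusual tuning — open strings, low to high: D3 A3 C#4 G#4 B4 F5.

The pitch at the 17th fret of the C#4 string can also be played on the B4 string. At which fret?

7

Fret 17 on C#4 is MIDI 61 + 17 = 78 (F#5). On the B4 string (open MIDI 71), that pitch is 78 − 71 = fret 7.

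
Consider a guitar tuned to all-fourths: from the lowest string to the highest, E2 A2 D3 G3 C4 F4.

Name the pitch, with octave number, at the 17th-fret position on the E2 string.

A3

Each fret is one semitone, so E2 + 17 = A3.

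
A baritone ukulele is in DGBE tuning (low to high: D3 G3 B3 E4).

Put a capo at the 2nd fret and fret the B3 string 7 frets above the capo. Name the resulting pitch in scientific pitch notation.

The capo raises the open B3 by 2 semitones to C♯4; fretting 7 more gives B3 + 2 + 7 = B3 + 9 semitones = G♯4.
(Also written A♭.)

G♯4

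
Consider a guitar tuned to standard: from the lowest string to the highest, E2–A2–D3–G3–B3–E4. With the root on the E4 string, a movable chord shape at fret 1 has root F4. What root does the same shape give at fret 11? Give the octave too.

Moving from fret 1 to fret 11 shifts the root by 10 semitones.
F4 up 10 semitones is D#5.

D#5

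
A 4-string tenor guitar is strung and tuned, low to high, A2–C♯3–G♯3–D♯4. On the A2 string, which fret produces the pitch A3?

A3 is 12 semitones above the open A2 (A–A#–B–C–…–G–G#–A), so it sits at fret 12.

12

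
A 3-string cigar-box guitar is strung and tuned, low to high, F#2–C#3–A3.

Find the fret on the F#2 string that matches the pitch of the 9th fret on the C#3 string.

16

C#3 at fret 9 is C#3 + 9 semitones = A#3.
The open F#2 string is 7 semitones below the open C#3, so the same pitch on the F#2 string lies at fret 9 + 7 = 16.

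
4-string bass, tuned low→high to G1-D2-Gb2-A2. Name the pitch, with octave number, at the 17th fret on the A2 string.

The open A2 string plus 17 semitones: A–Bb–B–C–…–C–Db–D.
The walk passes from B into C 2 times, so the octave number goes from 2 to 4.

D4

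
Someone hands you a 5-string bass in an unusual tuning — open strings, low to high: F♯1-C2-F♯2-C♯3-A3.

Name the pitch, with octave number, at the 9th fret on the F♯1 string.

D♯2

The open F♯1 string plus 9 semitones: F#–G–G#–A–A#–B–C–C#–D–D#.
The walk passes from B into C once, so the octave number goes from 1 to 2.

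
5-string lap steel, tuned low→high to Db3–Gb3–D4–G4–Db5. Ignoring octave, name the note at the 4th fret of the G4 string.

The open G4 string plus 4 semitones: G–Ab–A–Bb–B.

B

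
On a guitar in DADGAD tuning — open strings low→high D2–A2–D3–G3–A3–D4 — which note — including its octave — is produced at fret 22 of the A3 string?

Each fret is one semitone, so A3 + 22 = G5.

G5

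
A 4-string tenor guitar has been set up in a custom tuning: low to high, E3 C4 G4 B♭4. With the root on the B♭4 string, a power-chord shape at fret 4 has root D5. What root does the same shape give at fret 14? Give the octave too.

C6

Moving from fret 4 to fret 14 shifts the root by 10 semitones.
D5 up 10 semitones is C6.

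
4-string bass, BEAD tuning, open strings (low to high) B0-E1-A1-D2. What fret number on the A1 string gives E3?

E3 is 19 semitones above the open A1 (A–A#–B–C–…–D–D#–E), so it sits at fret 19.

19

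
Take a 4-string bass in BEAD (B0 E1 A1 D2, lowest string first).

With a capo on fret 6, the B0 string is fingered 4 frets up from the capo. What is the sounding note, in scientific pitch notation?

The capo raises the open B0 by 6 semitones to F1; fretting 4 more gives B0 + 6 + 4 = B0 + 10 semitones = A1.

A1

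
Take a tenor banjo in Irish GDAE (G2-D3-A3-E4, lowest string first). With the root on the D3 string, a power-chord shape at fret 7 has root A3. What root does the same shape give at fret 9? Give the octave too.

Moving from fret 7 to fret 9 shifts the root by 2 semitones.
A3 up 2 semitones is B3.

B3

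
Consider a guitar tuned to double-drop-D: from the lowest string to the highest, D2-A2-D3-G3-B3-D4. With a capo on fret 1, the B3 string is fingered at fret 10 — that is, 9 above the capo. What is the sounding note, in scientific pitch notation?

The capo raises the open B3 by 1 semitone to C4; fretting 9 more gives B3 + 1 + 9 = B3 + 10 semitones = A4.

A4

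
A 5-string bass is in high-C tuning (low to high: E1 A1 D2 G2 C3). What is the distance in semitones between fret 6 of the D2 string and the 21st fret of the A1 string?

D2 at fret 6 → G#2 (MIDI 44); A1 at fret 21 → F#3 (MIDI 54).
44 − 54 = -10, so the two pitches are 10 semitones apart, with F#3 the higher.

10 semitones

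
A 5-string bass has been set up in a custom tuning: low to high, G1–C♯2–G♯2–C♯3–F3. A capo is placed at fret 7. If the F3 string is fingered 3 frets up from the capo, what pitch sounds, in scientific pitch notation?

The capo raises the open F3 by 7 semitones to C4; fretting 3 more gives F3 + 7 + 3 = F3 + 10 semitones = D♯4.
(Also written E♭.)

D♯4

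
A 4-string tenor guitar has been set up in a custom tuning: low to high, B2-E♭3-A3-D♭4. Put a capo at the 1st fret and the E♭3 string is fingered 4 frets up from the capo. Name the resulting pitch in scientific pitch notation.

The capo raises the open E♭3 by 1 semitone to E3; fretting 4 more gives E♭3 + 1 + 4 = E♭3 + 5 semitones = A♭3.

A♭3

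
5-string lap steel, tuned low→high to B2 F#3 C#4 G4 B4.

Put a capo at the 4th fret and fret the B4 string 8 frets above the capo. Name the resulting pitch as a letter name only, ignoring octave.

The capo raises the open B4 by 4 semitones to D#5; fretting 8 more gives B4 + 4 + 8 = B4 + 12 semitones, landing on B.

B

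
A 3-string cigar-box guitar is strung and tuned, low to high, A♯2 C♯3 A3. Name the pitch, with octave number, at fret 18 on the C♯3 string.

G4

The open C♯3 string plus 18 semitones: C#–D–D#–E–…–F–F#–G.
The walk passes from B into C once, so the octave number goes from 3 to 4.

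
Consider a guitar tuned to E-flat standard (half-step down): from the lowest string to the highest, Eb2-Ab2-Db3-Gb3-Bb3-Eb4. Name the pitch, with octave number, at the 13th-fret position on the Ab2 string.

A3

The open Ab2 string plus 13 semitones: Ab–A–Bb–B–…–G–Ab–A.
The walk passes from B into C once, so the octave number goes from 2 to 3.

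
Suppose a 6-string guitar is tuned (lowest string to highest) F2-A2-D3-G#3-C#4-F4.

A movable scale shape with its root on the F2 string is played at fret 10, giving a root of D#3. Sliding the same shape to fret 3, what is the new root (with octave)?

Moving from fret 10 to fret 3 shifts the root by -7 semitones.
D#3 down 7 semitones is G#2.

G#2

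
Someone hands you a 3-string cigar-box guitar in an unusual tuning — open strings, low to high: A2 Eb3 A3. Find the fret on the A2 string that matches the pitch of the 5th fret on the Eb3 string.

11

Fret 5 on Eb3 is MIDI 51 + 5 = 56 (Ab3). On the A2 string (open MIDI 45), that pitch is 56 − 45 = fret 11.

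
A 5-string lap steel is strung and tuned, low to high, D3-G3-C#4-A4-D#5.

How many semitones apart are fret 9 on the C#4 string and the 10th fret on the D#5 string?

C#4 at fret 9 → A#4 (MIDI 70); D#5 at fret 10 → C#6 (MIDI 85).
70 − 85 = -15, so the two pitches are 15 semitones apart, with C#6 the higher.

15 semitones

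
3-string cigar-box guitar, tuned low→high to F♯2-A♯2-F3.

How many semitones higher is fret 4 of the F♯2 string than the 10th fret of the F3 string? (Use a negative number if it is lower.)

F♯2 at fret 4 → A♯2 (MIDI 46); F3 at fret 10 → D♯4 (MIDI 63).
46 − 63 = -17, so the two pitches are 17 semitones apart.

-17 semitones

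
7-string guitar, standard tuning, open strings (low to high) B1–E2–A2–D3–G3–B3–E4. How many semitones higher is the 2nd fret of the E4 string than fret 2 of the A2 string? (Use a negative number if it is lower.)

19 semitones

E4 at fret 2 → F#4 (MIDI 66); A2 at fret 2 → B2 (MIDI 47).
66 − 47 = 19, so the two pitches are 19 semitones apart.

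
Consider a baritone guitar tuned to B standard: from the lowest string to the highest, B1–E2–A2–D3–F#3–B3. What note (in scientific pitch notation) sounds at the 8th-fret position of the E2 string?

The open E2 string plus 8 semitones: E–F–F#–G–G#–A–A#–B–C.
The walk passes from B into C once, so the octave number goes from 2 to 3.

C3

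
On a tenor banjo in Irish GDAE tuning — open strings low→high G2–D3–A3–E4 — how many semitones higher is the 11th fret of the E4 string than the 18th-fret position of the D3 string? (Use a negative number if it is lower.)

7 semitones

E4 at fret 11 → D#5 (MIDI 75); D3 at fret 18 → G#4 (MIDI 68).
75 − 68 = 7, so the two pitches are 7 semitones apart.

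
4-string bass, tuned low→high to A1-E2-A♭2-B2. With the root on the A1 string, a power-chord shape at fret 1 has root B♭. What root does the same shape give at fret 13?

Moving from fret 1 to fret 13 shifts the root by 12 semitones.
B♭ up 12 semitones is B♭.

B♭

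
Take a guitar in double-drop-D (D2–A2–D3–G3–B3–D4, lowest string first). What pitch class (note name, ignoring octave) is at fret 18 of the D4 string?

The open D4 string plus 18 semitones: D–D#–E–F–…–F#–G–G#.
(Equivalently spelled A♭.)

G♯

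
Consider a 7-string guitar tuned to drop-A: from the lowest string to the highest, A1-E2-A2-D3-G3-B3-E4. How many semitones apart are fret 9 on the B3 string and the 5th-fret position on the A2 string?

18 semitones

B3 at fret 9 → G#4 (MIDI 68); A2 at fret 5 → D3 (MIDI 50).
68 − 50 = 18, so the two pitches are 18 semitones apart, with G#4 the higher.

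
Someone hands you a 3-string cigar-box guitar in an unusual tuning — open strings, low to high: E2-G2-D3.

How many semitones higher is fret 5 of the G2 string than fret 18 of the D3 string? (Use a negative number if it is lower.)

-20 semitones

G2 at fret 5 → C3 (MIDI 48); D3 at fret 18 → G♯4 (MIDI 68).
48 − 68 = -20, so the two pitches are 20 semitones apart.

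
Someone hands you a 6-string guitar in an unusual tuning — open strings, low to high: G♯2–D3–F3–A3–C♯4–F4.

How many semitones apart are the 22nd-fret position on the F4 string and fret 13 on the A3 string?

F4 at fret 22 → D♯6 (MIDI 87); A3 at fret 13 → A♯4 (MIDI 70).
87 − 70 = 17, so the two pitches are 17 semitones apart, with D♯6 the higher.

17 semitones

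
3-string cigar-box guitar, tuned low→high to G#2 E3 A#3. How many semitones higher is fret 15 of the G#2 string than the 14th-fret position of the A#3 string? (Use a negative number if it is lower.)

G#2 at fret 15 → B3 (MIDI 59); A#3 at fret 14 → C5 (MIDI 72).
59 − 72 = -13, so the two pitches are 13 semitones apart.

-13 semitones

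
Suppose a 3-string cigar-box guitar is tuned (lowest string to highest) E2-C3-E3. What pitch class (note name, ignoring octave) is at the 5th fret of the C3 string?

F

C3 is MIDI 48. Adding 5 gives 53; 53 mod 12 = 5, i.e. F.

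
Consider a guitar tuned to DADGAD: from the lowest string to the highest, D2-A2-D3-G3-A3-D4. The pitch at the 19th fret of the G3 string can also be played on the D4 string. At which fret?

12

G3 at fret 19 is G3 + 19 semitones = D5.
The open D4 string is 7 semitones above the open G3, so the same pitch on the D4 string lies at fret 19 − 7 = 12.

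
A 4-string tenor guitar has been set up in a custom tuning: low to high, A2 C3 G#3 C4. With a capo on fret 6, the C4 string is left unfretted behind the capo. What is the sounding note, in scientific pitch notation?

F#4

The capo raises the open C4 by 6 semitones to F#4; fretting 0 more gives C4 + 6 + 0 = C4 + 6 semitones = F#4.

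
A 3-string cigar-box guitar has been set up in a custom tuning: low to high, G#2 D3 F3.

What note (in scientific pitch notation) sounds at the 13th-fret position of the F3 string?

The open F3 string plus 13 semitones: F–F#–G–G#–…–E–F–F#.
The walk passes from B into C once, so the octave number goes from 3 to 4.
(Equivalently spelled Gb4.)

F#4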